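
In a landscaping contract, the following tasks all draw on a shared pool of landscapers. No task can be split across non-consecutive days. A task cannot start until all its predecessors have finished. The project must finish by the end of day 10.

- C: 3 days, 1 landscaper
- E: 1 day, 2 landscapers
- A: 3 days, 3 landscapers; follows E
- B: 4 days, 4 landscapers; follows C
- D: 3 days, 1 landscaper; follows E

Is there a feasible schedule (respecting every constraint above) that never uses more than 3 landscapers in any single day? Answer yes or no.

no

Total landscaper-days = 33; over 10 days the average is 33/10 > 3, so some day must exceed 3.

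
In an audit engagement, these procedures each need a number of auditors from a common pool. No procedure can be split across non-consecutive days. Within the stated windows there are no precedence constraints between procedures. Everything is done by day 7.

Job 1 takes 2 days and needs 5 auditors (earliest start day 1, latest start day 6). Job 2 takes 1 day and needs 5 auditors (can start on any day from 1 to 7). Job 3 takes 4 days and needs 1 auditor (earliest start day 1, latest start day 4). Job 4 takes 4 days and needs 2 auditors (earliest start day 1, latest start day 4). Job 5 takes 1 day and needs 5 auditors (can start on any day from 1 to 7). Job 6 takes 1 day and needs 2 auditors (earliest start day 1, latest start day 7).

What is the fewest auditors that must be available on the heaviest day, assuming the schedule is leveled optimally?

Early-start (Job 1@1, Job 2@1, Job 3@1, Job 4@1, Job 5@1, Job 6@1) gives peak 20: d1:20  d2:8  d3:3  d4:3  d5:0  d6:0  d7:0.
Shift Job 2→3, Job 4→4, Job 5→5, Job 6→4.
Schedule Job 1@1, Job 2@3, Job 3@1, Job 4@4, Job 5@5, Job 6@4: d1:6  d2:6  d3:6  d4:5  d5:7  d6:2  d7:2 — peak 7.

7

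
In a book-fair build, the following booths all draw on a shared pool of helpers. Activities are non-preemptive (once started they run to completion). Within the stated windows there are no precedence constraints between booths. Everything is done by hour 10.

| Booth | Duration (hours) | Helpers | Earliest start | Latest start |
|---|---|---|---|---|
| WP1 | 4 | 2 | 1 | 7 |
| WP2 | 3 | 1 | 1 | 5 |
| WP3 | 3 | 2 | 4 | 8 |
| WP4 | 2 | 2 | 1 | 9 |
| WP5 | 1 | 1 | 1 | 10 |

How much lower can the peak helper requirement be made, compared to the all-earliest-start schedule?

3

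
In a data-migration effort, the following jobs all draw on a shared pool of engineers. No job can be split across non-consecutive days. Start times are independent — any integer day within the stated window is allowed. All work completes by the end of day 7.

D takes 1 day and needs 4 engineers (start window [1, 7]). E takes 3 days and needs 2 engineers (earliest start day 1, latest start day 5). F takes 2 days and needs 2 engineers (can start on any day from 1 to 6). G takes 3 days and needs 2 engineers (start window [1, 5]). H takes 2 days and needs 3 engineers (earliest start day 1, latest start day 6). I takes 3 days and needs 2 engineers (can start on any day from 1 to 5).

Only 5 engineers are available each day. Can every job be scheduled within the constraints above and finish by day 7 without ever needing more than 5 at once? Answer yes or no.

no

The minimum achievable peak is 6; 5 < 6, so no feasible schedule stays within the cap.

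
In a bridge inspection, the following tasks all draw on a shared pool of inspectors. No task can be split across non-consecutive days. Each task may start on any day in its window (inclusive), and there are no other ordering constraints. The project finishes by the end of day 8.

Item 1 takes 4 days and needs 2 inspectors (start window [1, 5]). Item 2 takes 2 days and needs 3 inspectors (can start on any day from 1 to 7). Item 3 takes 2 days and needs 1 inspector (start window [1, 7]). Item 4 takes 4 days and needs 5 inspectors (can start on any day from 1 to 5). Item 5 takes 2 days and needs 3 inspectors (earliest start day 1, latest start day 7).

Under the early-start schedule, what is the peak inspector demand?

Early-start schedule: Item 1@1, Item 2@1, Item 3@1, Item 4@1, Item 5@1.
Load per day: day 1: 14, day 2: 14, day 3: 7, day 4: 7, day 5: 0, day 6: 0, day 7: 0, day 8: 0.
Peak is 14.

14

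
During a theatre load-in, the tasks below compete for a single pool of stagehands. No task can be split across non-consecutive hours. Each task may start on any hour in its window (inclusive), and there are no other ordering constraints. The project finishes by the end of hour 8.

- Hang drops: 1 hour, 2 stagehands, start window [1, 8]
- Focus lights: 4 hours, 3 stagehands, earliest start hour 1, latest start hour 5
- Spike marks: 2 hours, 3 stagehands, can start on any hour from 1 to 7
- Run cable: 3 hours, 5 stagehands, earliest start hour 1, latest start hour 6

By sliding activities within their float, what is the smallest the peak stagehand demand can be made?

6

Early-start (Hang drops@1, Focus lights@1, Spike marks@1, Run cable@1) gives peak 13: h1:13  h2:11  h3:8  h4:3  h5:0  h6:0  h7:0  h8:0.
Shift Spike marks→2, Run cable→5.
Schedule Hang drops@1, Focus lights@1, Spike marks@2, Run cable@5: h1:5  h2:6  h3:6  h4:3  h5:5  h6:5  h7:5  h8:0 — peak 6.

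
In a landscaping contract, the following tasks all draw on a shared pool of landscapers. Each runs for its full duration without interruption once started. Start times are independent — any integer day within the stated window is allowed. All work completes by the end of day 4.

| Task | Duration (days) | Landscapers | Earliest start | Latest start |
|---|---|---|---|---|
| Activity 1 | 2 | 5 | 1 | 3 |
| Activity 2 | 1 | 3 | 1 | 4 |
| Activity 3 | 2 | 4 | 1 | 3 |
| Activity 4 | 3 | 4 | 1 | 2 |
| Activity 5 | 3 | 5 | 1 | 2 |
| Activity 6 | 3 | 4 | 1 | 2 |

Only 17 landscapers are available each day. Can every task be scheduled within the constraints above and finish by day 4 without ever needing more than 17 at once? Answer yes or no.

no

The minimum achievable peak is 18; 17 < 18, so no feasible schedule stays within the cap.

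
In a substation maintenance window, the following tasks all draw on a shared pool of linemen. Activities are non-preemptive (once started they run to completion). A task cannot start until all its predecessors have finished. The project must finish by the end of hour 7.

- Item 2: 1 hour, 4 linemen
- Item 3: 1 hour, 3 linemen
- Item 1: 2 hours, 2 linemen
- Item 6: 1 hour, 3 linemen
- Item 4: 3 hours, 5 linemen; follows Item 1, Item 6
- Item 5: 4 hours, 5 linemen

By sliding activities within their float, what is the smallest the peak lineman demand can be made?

9

Early-start (Item 2@1, Item 3@1, Item 1@1, Item 6@1, Item 4@3, Item 5@1) gives peak 17: h1:17  h2:7  h3:10  h4:10  h5:5  h6:0  h7:0.
Shift Item 3→5, Item 1→2, Item 6→4, Item 4→5.
Schedule Item 2@1, Item 3@5, Item 1@2, Item 6@4, Item 4@5, Item 5@1: h1:9  h2:7  h3:7  h4:8  h5:8  h6:5  h7:5 — peak 9.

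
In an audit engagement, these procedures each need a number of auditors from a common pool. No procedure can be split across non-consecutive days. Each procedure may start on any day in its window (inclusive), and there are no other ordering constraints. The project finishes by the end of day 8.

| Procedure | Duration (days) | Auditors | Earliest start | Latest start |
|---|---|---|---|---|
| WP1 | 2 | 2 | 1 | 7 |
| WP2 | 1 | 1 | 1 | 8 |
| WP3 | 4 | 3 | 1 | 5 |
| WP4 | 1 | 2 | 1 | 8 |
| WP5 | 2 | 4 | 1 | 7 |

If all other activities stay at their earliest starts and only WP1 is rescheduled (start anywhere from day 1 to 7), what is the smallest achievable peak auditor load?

WP1@1: d1:12  d2:9  d3:3  d4:3  d5:0  d6:0  d7:0  d8:0 → peak 12
WP1@2: d1:10  d2:9  d3:5  d4:3  d5:0  d6:0  d7:0  d8:0 → peak 10
WP1@3: d1:10  d2:7  d3:5  d4:5  d5:0  d6:0  d7:0  d8:0 → peak 10
WP1@4: d1:10  d2:7  d3:3  d4:5  d5:2  d6:0  d7:0  d8:0 → peak 10
WP1@5: d1:10  d2:7  d3:3  d4:3  d5:2  d6:2  d7:0  d8:0 → peak 10
WP1@6: d1:10  d2:7  d3:3  d4:3  d5:0  d6:2  d7:2  d8:0 → peak 10
WP1@7: d1:10  d2:7  d3:3  d4:3  d5:0  d6:0  d7:2  d8:2 → peak 10
Best is WP1@2, peak 10.

10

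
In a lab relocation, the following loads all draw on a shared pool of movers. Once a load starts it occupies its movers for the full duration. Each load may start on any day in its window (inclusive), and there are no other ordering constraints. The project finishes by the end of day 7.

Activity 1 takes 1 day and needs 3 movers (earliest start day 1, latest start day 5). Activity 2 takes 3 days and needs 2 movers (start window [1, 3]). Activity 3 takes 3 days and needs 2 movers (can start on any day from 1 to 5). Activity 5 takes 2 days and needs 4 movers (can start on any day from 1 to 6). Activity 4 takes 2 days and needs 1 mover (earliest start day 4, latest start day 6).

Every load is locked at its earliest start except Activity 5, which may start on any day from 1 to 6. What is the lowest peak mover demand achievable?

Activity 5@1: d1:11  d2:8  d3:4  d4:1  d5:1  d6:0  d7:0 → peak 11
Activity 5@2: d1:7  d2:8  d3:8  d4:1  d5:1  d6:0  d7:0 → peak 8
Activity 5@3: d1:7  d2:4  d3:8  d4:5  d5:1  d6:0  d7:0 → peak 8
Activity 5@4: d1:7  d2:4  d3:4  d4:5  d5:5  d6:0  d7:0 → peak 7
Activity 5@5: d1:7  d2:4  d3:4  d4:1  d5:5  d6:4  d7:0 → peak 7
Activity 5@6: d1:7  d2:4  d3:4  d4:1  d5:1  d6:4  d7:4 → peak 7
Best is Activity 5@4, peak 7.

7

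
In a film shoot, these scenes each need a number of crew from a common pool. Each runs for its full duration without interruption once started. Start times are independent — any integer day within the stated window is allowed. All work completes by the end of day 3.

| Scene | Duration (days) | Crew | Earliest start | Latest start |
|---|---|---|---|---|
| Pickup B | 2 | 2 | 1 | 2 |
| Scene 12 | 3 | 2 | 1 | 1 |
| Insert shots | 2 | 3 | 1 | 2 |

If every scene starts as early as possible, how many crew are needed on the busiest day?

7

Early-start schedule: Pickup B@1, Scene 12@1, Insert shots@1.
Load per day: day 1: 7, day 2: 7, day 3: 2.
Peak is 7.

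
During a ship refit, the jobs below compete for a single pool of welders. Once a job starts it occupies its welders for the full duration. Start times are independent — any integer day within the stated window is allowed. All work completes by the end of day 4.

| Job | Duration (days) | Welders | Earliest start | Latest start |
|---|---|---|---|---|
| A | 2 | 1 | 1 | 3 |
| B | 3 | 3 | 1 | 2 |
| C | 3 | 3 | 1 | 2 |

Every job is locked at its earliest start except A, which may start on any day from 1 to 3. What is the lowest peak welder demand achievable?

7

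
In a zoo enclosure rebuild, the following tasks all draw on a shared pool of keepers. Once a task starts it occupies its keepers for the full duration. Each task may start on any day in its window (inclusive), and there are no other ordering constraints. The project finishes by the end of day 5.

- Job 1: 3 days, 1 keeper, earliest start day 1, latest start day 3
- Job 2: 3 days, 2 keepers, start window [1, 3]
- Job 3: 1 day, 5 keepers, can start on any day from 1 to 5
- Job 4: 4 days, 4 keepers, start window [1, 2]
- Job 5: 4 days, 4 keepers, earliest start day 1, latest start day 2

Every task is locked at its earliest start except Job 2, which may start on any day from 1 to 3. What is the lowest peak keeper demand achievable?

14

Job 2@1: d1:16  d2:11  d3:11  d4:8  d5:0 → peak 16
Job 2@2: d1:14  d2:11  d3:11  d4:10  d5:0 → peak 14
Job 2@3: d1:14  d2:9  d3:11  d4:10  d5:2 → peak 14
Best is Job 2@2, peak 14.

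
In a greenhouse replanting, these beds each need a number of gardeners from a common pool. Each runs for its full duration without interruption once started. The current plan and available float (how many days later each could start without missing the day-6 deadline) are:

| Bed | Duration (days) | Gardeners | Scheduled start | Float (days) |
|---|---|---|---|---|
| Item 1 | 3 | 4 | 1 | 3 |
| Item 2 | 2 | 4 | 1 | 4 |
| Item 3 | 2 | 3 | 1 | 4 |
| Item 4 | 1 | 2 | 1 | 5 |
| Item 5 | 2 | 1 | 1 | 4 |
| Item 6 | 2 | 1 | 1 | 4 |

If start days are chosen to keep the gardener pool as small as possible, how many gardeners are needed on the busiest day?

7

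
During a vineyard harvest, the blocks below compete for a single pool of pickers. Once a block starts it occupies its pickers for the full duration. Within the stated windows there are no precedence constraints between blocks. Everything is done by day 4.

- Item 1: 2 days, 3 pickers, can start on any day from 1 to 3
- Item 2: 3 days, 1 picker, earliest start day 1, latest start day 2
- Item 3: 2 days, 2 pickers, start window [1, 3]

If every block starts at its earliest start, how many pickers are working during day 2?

At early start, day 2 has: Item 1, Item 2, Item 3.
Demand: 3 + 1 + 2 = 6.

6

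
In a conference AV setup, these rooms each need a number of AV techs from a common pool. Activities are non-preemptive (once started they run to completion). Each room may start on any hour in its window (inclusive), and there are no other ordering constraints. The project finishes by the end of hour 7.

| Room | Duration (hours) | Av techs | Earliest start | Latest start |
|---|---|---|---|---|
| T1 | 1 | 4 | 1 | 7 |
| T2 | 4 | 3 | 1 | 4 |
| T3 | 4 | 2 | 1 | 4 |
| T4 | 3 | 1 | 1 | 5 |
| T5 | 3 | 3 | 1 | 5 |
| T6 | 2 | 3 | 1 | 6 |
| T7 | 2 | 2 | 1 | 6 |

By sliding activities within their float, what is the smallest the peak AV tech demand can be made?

7

Early-start (T1@1, T2@1, T3@1, T4@1, T5@1, T6@1, T7@1) gives peak 18: h1:18  h2:14  h3:9  h4:5  h5:0  h6:0  h7:0.
Shift T3→2, T4→4, T5→5, T6→6, T7→2.
Schedule T1@1, T2@1, T3@2, T4@4, T5@5, T6@6, T7@2: h1:7  h2:7  h3:7  h4:6  h5:6  h6:7  h7:6 — peak 7.
Total AV tech-hours = 46 over 7 hours ⇒ peak ≥ ⌈46/7⌉ = 7, so 7 is optimal.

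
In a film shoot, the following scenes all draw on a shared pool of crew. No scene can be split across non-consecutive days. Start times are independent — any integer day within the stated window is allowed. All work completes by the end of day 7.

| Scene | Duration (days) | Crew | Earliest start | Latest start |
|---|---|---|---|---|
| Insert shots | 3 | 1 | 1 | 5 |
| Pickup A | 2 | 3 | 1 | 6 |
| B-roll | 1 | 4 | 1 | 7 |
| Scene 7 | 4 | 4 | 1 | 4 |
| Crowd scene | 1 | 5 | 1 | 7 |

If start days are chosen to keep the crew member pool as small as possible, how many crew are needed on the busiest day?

Early-start (Insert shots@1, Pickup A@1, B-roll@1, Scene 7@1, Crowd scene@1) gives peak 17: d1:17  d2:8  d3:5  d4:4  d5:0  d6:0  d7:0.
Shift Pickup A→3, Scene 7→4, Crowd scene→2.
Schedule Insert shots@1, Pickup A@3, B-roll@1, Scene 7@4, Crowd scene@2: d1:5  d2:6  d3:4  d4:7  d5:4  d6:4  d7:4 — peak 7.

7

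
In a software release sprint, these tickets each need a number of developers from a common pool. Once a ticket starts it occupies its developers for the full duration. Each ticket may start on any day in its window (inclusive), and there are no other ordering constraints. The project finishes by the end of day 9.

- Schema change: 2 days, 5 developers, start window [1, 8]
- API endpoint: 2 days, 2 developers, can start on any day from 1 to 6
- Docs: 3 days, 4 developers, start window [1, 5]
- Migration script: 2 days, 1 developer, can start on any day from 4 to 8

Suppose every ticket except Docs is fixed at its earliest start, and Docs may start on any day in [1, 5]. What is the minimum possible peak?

7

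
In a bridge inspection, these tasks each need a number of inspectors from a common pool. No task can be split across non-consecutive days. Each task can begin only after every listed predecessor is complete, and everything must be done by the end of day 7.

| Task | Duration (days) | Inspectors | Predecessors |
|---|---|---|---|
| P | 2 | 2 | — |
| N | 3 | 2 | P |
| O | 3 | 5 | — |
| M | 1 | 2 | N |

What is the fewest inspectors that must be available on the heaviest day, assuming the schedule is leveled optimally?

Schedule P@1, N@3, O@1, M@6: d1:7  d2:7  d3:7  d4:2  d5:2  d6:2  d7:0 — peak 7.
No arrangement of the 20 feasible schedules does better.

7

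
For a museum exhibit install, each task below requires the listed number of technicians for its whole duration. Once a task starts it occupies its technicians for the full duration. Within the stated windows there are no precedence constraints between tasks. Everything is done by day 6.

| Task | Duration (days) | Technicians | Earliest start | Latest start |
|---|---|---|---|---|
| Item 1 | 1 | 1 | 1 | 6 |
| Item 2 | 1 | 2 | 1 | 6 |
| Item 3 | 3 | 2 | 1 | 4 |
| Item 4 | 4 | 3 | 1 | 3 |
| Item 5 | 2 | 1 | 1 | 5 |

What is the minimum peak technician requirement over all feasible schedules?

Early-start (Item 1@1, Item 2@1, Item 3@1, Item 4@1, Item 5@1) gives peak 9: d1:9  d2:6  d3:5  d4:3  d5:0  d6:0.
Shift Item 4→2, Item 5→4.
Schedule Item 1@1, Item 2@1, Item 3@1, Item 4@2, Item 5@4: d1:5  d2:5  d3:5  d4:4  d5:4  d6:0 — peak 5.

5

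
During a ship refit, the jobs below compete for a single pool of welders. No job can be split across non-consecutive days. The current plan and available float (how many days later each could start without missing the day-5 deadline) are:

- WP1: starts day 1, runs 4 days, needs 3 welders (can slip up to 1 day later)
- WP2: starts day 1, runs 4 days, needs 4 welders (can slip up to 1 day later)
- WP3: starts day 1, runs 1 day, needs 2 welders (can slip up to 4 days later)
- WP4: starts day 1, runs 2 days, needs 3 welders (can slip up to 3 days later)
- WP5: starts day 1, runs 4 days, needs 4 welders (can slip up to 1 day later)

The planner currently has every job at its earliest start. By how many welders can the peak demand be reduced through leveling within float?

2

Early-start peak: d1:16  d2:14  d3:11  d4:11  d5:0 ⇒ 16.
Leveled (WP1@1, WP2@1, WP3@1, WP4@1, WP5@2): d1:12  d2:14  d3:11  d4:11  d5:4 ⇒ 14.
Reduction 16 − 14 = 2.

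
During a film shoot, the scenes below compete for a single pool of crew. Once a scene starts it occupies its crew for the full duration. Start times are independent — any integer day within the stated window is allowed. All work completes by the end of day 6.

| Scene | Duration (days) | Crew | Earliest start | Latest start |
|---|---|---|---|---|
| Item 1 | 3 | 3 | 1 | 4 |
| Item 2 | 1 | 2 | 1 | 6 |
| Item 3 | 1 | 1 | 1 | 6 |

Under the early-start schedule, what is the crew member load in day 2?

At early start, day 2 has: Item 1.
Demand: 3 = 3.

3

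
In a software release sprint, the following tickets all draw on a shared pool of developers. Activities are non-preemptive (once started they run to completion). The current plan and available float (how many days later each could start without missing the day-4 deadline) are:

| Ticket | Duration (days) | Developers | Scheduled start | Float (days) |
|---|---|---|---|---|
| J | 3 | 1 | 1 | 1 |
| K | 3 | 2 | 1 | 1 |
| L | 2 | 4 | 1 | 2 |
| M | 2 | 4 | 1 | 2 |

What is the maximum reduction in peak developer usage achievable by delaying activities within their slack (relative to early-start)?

4

Early-start peak: d1:11  d2:11  d3:3  d4:0 ⇒ 11.
Leveled (J@1, K@1, L@1, M@3): d1:7  d2:7  d3:7  d4:4 ⇒ 7.
Reduction 11 − 7 = 4.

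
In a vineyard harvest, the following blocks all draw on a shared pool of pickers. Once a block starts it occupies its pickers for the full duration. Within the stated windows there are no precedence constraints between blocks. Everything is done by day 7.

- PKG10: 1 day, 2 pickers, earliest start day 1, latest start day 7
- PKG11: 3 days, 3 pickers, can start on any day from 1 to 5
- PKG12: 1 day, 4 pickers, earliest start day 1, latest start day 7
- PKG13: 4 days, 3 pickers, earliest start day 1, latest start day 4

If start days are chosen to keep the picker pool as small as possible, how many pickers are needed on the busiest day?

Early-start (PKG10@1, PKG11@1, PKG12@1, PKG13@1) gives peak 12: d1:12  d2:6  d3:6  d4:3  d5:0  d6:0  d7:0.
Shift PKG12→6, PKG13→2.
Schedule PKG10@1, PKG11@1, PKG12@6, PKG13@2: d1:5  d2:6  d3:6  d4:3  d5:3  d6:4  d7:0 — peak 6.

6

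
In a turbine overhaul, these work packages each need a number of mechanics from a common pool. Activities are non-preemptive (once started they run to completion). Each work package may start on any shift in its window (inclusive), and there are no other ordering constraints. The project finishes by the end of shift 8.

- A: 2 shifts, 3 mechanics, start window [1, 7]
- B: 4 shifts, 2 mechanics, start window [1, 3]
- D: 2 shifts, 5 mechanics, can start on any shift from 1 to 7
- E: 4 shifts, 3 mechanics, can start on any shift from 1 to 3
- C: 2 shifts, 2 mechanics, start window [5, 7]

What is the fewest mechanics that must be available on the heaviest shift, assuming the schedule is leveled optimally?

Early-start (A@1, B@1, D@1, E@1, C@5) gives peak 13: s1:13  s2:13  s3:5  s4:5  s5:2  s6:2  s7:0  s8:0.
Shift D→7, E→3.
Schedule A@1, B@1, D@7, E@3, C@5: s1:5  s2:5  s3:5  s4:5  s5:5  s6:5  s7:5  s8:5 — peak 5.
Total mechanic-shifts = 40 over 8 shifts ⇒ peak ≥ ⌈40/8⌉ = 5, so 5 is optimal.

5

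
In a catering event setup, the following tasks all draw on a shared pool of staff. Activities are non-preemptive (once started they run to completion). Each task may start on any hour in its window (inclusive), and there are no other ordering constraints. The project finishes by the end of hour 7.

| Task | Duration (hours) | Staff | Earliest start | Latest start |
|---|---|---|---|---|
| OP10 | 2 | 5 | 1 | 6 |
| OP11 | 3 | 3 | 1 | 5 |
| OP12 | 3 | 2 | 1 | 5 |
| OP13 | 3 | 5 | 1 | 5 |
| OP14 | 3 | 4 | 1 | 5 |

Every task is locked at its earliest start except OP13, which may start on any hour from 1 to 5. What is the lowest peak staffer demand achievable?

OP13@1: h1:19  h2:19  h3:14  h4:0  h5:0  h6:0  h7:0 → peak 19
OP13@2: h1:14  h2:19  h3:14  h4:5  h5:0  h6:0  h7:0 → peak 19
OP13@3: h1:14  h2:14  h3:14  h4:5  h5:5  h6:0  h7:0 → peak 14
OP13@4: h1:14  h2:14  h3:9  h4:5  h5:5  h6:5  h7:0 → peak 14
OP13@5: h1:14  h2:14  h3:9  h4:0  h5:5  h6:5  h7:5 → peak 14
Best is OP13@3, peak 14.

14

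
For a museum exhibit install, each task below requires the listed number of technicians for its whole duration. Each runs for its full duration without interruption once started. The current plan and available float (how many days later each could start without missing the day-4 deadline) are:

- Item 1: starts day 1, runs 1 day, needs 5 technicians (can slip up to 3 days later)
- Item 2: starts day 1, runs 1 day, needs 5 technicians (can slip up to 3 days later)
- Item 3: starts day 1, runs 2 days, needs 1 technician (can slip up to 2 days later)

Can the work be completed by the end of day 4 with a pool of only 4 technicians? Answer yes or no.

The minimum achievable peak is 5; 4 < 5, so no feasible schedule stays within the cap.

no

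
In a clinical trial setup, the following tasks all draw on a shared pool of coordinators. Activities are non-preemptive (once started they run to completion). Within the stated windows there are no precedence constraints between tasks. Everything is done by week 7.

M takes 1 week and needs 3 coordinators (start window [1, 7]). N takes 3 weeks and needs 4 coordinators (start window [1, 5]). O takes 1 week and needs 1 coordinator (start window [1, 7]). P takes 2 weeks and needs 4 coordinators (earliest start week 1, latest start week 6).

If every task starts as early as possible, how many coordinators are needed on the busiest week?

12

Early-start schedule: M@1, N@1, O@1, P@1.
Load per week: week 1: 12, week 2: 8, week 3: 4, week 4: 0, week 5: 0, week 6: 0, week 7: 0.
Peak is 12.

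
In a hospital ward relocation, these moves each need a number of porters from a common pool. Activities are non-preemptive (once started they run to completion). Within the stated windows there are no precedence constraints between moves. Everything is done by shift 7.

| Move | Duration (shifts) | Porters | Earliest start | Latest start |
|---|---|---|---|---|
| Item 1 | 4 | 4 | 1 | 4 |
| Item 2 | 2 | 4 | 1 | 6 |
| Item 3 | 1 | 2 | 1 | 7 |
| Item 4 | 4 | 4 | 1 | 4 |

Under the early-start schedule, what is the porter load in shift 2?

12

At early start, shift 2 has: Item 1, Item 2, Item 4.
Demand: 4 + 4 + 4 = 12.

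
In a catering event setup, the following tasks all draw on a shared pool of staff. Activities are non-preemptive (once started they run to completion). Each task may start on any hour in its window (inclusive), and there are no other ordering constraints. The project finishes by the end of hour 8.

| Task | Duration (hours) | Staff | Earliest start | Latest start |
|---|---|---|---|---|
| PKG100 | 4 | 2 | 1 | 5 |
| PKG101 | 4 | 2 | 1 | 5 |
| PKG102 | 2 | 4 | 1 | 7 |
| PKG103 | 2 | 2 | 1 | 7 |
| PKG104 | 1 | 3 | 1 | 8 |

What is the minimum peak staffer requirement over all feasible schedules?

Early-start (PKG100@1, PKG101@1, PKG102@1, PKG103@1, PKG104@1) gives peak 13: h1:13  h2:10  h3:4  h4:4  h5:0  h6:0  h7:0  h8:0.
Shift PKG102→5, PKG103→7, PKG104→7.
Schedule PKG100@1, PKG101@1, PKG102@5, PKG103@7, PKG104@7: h1:4  h2:4  h3:4  h4:4  h5:4  h6:4  h7:5  h8:2 — peak 5.

5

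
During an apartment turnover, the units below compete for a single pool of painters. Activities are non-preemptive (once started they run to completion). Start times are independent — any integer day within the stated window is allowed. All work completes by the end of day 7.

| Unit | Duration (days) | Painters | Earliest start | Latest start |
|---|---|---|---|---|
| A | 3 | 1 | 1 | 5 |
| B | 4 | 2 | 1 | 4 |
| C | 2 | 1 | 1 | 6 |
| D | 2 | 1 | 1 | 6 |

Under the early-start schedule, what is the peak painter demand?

5

Early-start schedule: A@1, B@1, C@1, D@1.
Load per day: day 1: 5, day 2: 5, day 3: 3, day 4: 2, day 5: 0, day 6: 0, day 7: 0.
Peak is 5.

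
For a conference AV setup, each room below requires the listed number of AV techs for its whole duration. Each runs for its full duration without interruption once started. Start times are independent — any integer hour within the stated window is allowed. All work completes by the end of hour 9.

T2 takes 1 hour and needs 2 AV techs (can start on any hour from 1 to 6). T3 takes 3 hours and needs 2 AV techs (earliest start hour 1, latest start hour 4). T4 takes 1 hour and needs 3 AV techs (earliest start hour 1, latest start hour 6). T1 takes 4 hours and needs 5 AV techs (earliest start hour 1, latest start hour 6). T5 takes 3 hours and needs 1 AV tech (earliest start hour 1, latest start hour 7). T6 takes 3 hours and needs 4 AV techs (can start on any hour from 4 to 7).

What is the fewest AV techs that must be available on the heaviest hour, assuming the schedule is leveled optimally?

Early-start (T2@1, T3@1, T4@1, T1@1, T5@1, T6@4) gives peak 13: h1:13  h2:8  h3:8  h4:9  h5:4  h6:4  h7:0  h8:0  h9:0.
Shift T1→2, T5→4, T6→6.
Schedule T2@1, T3@1, T4@1, T1@2, T5@4, T6@6: h1:7  h2:7  h3:7  h4:6  h5:6  h6:5  h7:4  h8:4  h9:0 — peak 7.

7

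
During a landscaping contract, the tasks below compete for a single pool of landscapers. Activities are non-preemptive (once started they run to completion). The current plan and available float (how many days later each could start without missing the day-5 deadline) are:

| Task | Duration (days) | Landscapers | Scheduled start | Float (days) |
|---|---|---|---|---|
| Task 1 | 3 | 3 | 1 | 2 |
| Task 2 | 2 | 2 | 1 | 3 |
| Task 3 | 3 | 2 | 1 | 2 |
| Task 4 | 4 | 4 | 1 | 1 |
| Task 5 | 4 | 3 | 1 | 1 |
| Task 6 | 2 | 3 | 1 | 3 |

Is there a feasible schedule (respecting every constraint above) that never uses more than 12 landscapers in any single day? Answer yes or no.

Schedule Task 1@1, Task 2@1, Task 3@3, Task 4@1, Task 5@1, Task 6@4: d1:12  d2:12  d3:12  d4:12  d5:5 — peak 12 ≤ 12.

yes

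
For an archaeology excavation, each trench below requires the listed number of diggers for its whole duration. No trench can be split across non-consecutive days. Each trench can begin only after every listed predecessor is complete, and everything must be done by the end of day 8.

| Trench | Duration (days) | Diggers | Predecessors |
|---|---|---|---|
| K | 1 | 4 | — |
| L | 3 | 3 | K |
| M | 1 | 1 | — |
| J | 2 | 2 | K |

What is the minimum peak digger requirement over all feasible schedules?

Early-start (K@1, L@2, M@1, J@2) gives peak 5: d1:5  d2:5  d3:5  d4:3  d5:0  d6:0  d7:0  d8:0.
Shift M→2, J→5.
Schedule K@1, L@2, M@2, J@5: d1:4  d2:4  d3:3  d4:3  d5:2  d6:2  d7:0  d8:0 — peak 4.

4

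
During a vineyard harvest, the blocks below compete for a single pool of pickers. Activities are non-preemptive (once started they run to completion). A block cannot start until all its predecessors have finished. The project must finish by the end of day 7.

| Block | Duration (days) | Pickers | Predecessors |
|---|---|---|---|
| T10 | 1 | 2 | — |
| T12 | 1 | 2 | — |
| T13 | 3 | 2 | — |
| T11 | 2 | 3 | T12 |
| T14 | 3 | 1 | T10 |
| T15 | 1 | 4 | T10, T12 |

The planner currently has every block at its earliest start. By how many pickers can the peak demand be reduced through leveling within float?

6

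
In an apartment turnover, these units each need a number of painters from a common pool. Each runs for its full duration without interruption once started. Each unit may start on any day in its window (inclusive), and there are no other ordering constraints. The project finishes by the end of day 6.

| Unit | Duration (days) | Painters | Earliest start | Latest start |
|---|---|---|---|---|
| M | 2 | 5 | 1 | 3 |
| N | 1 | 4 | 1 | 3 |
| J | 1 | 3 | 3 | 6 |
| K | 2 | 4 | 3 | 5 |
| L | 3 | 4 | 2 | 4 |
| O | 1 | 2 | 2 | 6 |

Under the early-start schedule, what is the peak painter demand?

11

Early-start schedule: M@1, N@1, J@3, K@3, L@2, O@2.
Load per day: day 1: 9, day 2: 11, day 3: 11, day 4: 8, day 5: 0, day 6: 0.
Peak is 11.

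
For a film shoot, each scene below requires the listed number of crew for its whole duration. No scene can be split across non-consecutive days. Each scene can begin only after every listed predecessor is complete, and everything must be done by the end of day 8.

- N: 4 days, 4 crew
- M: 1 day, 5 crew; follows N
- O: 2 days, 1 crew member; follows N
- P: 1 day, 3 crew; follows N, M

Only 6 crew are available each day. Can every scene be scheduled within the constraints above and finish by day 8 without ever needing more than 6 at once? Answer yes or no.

yes

Schedule N@1, M@5, O@6, P@6: d1:4  d2:4  d3:4  d4:4  d5:5  d6:4  d7:1  d8:0 — peak 5 ≤ 6.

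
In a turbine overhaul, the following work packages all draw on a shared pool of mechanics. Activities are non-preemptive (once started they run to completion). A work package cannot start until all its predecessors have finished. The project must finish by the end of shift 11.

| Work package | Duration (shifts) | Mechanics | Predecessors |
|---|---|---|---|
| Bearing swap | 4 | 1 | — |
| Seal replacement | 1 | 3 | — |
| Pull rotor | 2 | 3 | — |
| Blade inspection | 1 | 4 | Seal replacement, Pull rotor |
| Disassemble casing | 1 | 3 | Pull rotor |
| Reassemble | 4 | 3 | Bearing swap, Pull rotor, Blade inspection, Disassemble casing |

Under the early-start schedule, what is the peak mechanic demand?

8

Early-start schedule: Bearing swap@1, Seal replacement@1, Pull rotor@1, Blade inspection@3, Disassemble casing@3, Reassemble@5.
Load per shift: shift 1: 7, shift 2: 4, shift 3: 8, shift 4: 1, shift 5: 3, shift 6: 3, shift 7: 3, shift 8: 3, shift 9: 0, shift 10: 0, shift 11: 0.
Peak is 8.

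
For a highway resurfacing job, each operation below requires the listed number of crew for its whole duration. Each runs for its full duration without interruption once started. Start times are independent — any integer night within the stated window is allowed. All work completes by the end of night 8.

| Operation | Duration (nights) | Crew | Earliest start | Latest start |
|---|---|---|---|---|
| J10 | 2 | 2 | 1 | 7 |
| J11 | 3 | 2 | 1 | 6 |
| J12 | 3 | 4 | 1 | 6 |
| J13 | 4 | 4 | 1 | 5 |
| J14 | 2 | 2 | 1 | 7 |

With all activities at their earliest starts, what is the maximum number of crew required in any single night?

14

Early-start schedule: J10@1, J11@1, J12@1, J13@1, J14@1.
Load per night: night 1: 14, night 2: 14, night 3: 10, night 4: 4, night 5: 0, night 6: 0, night 7: 0, night 8: 0.
Peak is 14.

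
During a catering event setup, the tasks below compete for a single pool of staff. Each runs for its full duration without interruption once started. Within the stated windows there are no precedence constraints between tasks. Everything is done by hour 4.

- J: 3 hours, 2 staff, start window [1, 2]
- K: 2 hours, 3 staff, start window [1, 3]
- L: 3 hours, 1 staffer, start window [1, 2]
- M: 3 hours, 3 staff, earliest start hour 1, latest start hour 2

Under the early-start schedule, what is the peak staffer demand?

Early-start schedule: J@1, K@1, L@1, M@1.
Load per hour: hour 1: 9, hour 2: 9, hour 3: 6, hour 4: 0.
Peak is 9.

9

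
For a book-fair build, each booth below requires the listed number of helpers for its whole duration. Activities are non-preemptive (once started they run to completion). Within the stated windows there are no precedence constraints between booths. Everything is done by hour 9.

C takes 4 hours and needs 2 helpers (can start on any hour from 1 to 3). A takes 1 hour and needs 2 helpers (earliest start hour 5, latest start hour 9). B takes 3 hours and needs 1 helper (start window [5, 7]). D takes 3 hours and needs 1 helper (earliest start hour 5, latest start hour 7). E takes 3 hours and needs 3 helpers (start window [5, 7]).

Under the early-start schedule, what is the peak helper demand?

Early-start schedule: C@1, A@5, B@5, D@5, E@5.
Load per hour: hour 1: 2, hour 2: 2, hour 3: 2, hour 4: 2, hour 5: 7, hour 6: 5, hour 7: 5, hour 8: 0, hour 9: 0.
Peak is 7.

7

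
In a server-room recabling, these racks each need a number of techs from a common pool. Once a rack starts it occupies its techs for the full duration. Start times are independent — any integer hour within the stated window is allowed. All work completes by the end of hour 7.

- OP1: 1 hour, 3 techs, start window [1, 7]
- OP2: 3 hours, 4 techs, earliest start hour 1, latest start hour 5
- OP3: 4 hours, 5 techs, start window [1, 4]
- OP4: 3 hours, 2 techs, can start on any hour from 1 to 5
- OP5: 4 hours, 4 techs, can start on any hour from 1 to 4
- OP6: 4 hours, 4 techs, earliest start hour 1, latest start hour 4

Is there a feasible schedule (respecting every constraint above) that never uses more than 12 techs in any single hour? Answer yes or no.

no

The minimum achievable peak is 13; 12 < 13, so no feasible schedule stays within the cap.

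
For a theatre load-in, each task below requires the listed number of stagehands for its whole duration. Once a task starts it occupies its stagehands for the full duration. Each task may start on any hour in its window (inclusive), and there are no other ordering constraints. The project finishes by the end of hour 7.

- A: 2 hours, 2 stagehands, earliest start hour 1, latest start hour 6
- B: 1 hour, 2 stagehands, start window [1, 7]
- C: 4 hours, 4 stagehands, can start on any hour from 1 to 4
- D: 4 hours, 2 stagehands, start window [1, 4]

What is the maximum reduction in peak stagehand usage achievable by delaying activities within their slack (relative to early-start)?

Early-start peak: h1:10  h2:8  h3:6  h4:6  h5:0  h6:0  h7:0 ⇒ 10.
Leveled (A@1, B@1, C@2, D@3): h1:4  h2:6  h3:6  h4:6  h5:6  h6:2  h7:0 ⇒ 6.
Reduction 10 − 6 = 4.

4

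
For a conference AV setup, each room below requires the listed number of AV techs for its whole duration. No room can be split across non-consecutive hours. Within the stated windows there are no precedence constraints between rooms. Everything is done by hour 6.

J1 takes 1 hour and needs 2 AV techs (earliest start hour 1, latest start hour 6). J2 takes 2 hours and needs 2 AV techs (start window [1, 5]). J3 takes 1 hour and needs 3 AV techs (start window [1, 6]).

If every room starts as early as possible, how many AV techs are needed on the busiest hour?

Early-start schedule: J1@1, J2@1, J3@1.
Load per hour: hour 1: 7, hour 2: 2, hour 3: 0, hour 4: 0, hour 5: 0, hour 6: 0.
Peak is 7.

7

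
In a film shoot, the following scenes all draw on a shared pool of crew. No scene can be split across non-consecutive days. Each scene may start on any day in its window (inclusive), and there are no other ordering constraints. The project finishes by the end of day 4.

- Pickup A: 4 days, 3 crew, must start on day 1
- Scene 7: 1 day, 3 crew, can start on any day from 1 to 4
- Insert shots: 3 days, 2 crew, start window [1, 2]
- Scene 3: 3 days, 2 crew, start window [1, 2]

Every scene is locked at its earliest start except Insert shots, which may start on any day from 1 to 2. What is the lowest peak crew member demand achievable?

Insert shots@1: d1:10  d2:7  d3:7  d4:3 → peak 10
Insert shots@2: d1:8  d2:7  d3:7  d4:5 → peak 8
Best is Insert shots@2, peak 8.

8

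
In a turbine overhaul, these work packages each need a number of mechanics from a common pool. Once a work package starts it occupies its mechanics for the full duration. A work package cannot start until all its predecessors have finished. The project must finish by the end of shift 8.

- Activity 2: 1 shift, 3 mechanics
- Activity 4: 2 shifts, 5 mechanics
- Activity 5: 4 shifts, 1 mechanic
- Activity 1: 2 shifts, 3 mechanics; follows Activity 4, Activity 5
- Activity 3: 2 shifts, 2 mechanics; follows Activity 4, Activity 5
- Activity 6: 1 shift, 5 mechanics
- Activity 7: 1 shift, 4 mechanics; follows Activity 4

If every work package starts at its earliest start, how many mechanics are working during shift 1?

At early start, shift 1 has: Activity 2, Activity 4, Activity 5, Activity 6.
Demand: 3 + 5 + 1 + 5 = 14.

14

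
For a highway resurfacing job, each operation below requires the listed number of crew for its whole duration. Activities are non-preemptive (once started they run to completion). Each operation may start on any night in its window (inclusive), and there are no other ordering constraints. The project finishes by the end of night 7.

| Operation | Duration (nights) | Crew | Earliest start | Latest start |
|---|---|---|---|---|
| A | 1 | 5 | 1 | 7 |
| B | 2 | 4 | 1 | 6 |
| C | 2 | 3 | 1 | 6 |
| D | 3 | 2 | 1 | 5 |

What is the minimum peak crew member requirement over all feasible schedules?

5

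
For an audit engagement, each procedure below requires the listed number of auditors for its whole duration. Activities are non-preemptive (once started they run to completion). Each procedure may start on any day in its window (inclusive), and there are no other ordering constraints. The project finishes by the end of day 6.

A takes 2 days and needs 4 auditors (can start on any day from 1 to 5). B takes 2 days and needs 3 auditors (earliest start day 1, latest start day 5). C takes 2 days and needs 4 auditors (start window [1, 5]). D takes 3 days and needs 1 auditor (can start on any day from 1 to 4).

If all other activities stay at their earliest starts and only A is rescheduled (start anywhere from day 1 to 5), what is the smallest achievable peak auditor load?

8

A@1: d1:12  d2:12  d3:1  d4:0  d5:0  d6:0 → peak 12
A@2: d1:8  d2:12  d3:5  d4:0  d5:0  d6:0 → peak 12
A@3: d1:8  d2:8  d3:5  d4:4  d5:0  d6:0 → peak 8
A@4: d1:8  d2:8  d3:1  d4:4  d5:4  d6:0 → peak 8
A@5: d1:8  d2:8  d3:1  d4:0  d5:4  d6:4 → peak 8
Best is A@3, peak 8.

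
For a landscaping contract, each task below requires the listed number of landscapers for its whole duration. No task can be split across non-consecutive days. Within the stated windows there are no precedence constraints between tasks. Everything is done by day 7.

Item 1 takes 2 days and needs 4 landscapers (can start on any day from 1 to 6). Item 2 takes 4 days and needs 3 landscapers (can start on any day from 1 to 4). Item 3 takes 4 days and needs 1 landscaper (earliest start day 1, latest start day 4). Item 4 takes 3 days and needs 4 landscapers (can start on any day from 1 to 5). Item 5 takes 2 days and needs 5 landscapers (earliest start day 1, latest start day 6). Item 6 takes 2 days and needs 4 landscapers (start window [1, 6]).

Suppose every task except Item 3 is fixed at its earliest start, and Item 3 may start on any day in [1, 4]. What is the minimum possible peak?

20

Item 3@1: d1:21  d2:21  d3:8  d4:4  d5:0  d6:0  d7:0 → peak 21
Item 3@2: d1:20  d2:21  d3:8  d4:4  d5:1  d6:0  d7:0 → peak 21
Item 3@3: d1:20  d2:20  d3:8  d4:4  d5:1  d6:1  d7:0 → peak 20
Item 3@4: d1:20  d2:20  d3:7  d4:4  d5:1  d6:1  d7:1 → peak 20
Best is Item 3@3, peak 20.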